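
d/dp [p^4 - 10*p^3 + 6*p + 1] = 4*p^3 - 30*p^2 + 6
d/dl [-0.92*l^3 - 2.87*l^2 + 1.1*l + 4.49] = -2.76*l^2 - 5.74*l + 1.1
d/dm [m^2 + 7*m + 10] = 2*m + 7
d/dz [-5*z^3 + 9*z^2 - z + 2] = -15*z^2 + 18*z - 1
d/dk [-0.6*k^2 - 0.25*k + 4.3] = -1.2*k - 0.25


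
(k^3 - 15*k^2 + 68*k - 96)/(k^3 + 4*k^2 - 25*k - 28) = (k^2 - 11*k + 24)/(k^2 + 8*k + 7)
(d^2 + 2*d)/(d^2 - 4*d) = (d + 2)/(d - 4)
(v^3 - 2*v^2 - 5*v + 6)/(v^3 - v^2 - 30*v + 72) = (v^2 + v - 2)/(v^2 + 2*v - 24)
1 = 1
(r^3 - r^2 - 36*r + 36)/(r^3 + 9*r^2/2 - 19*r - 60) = 2*(r^2 - 7*r + 6)/(2*r^2 - 3*r - 20)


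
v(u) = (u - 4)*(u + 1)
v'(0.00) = -3.00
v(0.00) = -4.00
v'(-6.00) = -15.00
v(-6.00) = 50.00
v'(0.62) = -1.76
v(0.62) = -5.48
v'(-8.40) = -19.80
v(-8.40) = 91.76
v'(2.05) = 1.10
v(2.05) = -5.95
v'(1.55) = 0.10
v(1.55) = -6.25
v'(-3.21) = -9.42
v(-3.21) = 15.93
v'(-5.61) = -14.22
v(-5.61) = 44.30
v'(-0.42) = -3.84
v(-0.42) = -2.56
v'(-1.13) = -5.26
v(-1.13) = 0.67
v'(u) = 2*u - 3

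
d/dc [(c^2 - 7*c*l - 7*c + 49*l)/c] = 1 - 49*l/c^2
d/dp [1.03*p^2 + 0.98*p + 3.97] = 2.06*p + 0.98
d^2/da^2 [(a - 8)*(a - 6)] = 2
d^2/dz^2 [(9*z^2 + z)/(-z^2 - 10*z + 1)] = 2*(89*z^3 - 27*z^2 - 3*z - 19)/(z^6 + 30*z^5 + 297*z^4 + 940*z^3 - 297*z^2 + 30*z - 1)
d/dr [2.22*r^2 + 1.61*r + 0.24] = 4.44*r + 1.61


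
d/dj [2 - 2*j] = -2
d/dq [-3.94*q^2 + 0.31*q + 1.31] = 0.31 - 7.88*q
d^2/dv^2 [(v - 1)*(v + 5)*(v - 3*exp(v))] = -3*v^2*exp(v) - 24*v*exp(v) + 6*v - 15*exp(v) + 8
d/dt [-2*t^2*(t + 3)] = 6*t*(-t - 2)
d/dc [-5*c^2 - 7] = -10*c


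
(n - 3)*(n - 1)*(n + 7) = n^3 + 3*n^2 - 25*n + 21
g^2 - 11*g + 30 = (g - 6)*(g - 5)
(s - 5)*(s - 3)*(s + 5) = s^3 - 3*s^2 - 25*s + 75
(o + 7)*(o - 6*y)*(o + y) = o^3 - 5*o^2*y + 7*o^2 - 6*o*y^2 - 35*o*y - 42*y^2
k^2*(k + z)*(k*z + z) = k^4*z + k^3*z^2 + k^3*z + k^2*z^2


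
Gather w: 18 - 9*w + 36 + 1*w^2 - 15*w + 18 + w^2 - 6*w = 2*w^2 - 30*w + 72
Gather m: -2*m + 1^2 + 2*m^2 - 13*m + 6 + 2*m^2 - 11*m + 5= 4*m^2 - 26*m + 12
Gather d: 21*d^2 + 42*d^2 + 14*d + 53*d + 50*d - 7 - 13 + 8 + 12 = 63*d^2 + 117*d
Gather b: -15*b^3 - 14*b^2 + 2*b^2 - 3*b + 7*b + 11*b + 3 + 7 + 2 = -15*b^3 - 12*b^2 + 15*b + 12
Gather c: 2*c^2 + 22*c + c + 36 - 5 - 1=2*c^2 + 23*c + 30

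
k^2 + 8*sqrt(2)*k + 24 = (k + 2*sqrt(2))*(k + 6*sqrt(2))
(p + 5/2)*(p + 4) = p^2 + 13*p/2 + 10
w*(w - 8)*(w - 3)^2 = w^4 - 14*w^3 + 57*w^2 - 72*w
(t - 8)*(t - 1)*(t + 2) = t^3 - 7*t^2 - 10*t + 16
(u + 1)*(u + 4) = u^2 + 5*u + 4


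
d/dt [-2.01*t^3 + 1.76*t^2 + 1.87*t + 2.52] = -6.03*t^2 + 3.52*t + 1.87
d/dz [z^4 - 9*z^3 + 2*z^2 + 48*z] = 4*z^3 - 27*z^2 + 4*z + 48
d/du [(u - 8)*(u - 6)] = 2*u - 14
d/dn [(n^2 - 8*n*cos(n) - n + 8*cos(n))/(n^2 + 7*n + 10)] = (-(2*n + 7)*(n^2 - 8*n*cos(n) - n + 8*cos(n)) + (n^2 + 7*n + 10)*(8*n*sin(n) + 2*n - 8*sqrt(2)*sin(n + pi/4) - 1))/(n^2 + 7*n + 10)^2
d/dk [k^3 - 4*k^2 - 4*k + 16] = 3*k^2 - 8*k - 4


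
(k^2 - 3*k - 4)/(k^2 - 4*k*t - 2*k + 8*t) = (k^2 - 3*k - 4)/(k^2 - 4*k*t - 2*k + 8*t)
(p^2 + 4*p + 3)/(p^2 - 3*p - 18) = (p + 1)/(p - 6)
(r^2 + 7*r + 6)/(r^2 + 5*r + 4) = (r + 6)/(r + 4)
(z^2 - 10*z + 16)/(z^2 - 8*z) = (z - 2)/z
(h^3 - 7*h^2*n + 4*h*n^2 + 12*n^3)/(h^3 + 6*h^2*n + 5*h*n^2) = (h^2 - 8*h*n + 12*n^2)/(h*(h + 5*n))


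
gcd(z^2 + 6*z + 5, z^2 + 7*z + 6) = z + 1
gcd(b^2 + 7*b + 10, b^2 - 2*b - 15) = 1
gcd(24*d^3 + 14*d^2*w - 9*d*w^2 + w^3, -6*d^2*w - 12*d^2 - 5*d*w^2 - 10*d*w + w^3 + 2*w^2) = -6*d^2 - 5*d*w + w^2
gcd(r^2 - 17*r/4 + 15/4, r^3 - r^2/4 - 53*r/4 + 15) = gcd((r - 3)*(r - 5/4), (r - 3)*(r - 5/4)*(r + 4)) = r^2 - 17*r/4 + 15/4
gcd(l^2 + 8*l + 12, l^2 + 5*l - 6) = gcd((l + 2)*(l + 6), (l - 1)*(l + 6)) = l + 6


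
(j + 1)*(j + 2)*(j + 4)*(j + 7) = j^4 + 14*j^3 + 63*j^2 + 106*j + 56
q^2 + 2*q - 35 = (q - 5)*(q + 7)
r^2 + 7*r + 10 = (r + 2)*(r + 5)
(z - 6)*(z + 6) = z^2 - 36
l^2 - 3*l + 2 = (l - 2)*(l - 1)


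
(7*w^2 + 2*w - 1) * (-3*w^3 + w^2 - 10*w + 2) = -21*w^5 + w^4 - 65*w^3 - 7*w^2 + 14*w - 2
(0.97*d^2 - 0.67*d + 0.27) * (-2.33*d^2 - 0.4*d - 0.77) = -2.2601*d^4 + 1.1731*d^3 - 1.108*d^2 + 0.4079*d - 0.2079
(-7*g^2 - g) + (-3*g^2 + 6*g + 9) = -10*g^2 + 5*g + 9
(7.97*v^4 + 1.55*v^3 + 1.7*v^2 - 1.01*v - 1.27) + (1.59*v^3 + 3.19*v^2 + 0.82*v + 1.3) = 7.97*v^4 + 3.14*v^3 + 4.89*v^2 - 0.19*v + 0.03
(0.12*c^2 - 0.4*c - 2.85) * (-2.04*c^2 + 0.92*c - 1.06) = -0.2448*c^4 + 0.9264*c^3 + 5.3188*c^2 - 2.198*c + 3.021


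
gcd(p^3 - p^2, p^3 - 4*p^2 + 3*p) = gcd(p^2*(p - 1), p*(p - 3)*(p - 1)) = p^2 - p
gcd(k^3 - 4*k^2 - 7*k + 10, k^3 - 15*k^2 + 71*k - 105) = k - 5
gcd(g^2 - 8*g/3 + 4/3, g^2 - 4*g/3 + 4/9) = g - 2/3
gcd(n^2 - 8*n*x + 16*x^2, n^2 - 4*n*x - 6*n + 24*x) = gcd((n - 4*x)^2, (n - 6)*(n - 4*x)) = -n + 4*x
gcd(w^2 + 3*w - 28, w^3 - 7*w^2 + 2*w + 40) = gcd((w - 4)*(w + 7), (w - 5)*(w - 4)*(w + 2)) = w - 4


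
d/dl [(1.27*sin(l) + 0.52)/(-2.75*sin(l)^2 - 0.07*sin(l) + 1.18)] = (3.4925*sin(l)^2 + 2.86*sin(l) + 1.535)*cos(l)/(7.5625*sin(l)^4 + 0.385*sin(l)^3 - 6.4851*sin(l)^2 - 0.1652*sin(l) + 1.3924)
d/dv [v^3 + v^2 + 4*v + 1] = 3*v^2 + 2*v + 4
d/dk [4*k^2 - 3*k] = 8*k - 3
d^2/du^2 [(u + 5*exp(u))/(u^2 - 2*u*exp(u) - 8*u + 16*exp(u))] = (8*(u + 5*exp(u))*(u*exp(u) - u - 7*exp(u) + 4)^2 + 2*(-(u + 5*exp(u))*(-u*exp(u) + 6*exp(u) + 1) + 2*(5*exp(u) + 1)*(u*exp(u) - u - 7*exp(u) + 4))*(u^2 - 2*u*exp(u) - 8*u + 16*exp(u)) + 5*(u^2 - 2*u*exp(u) - 8*u + 16*exp(u))^2*exp(u))/(u^2 - 2*u*exp(u) - 8*u + 16*exp(u))^3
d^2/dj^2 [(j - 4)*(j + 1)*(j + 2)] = 6*j - 2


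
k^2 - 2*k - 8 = (k - 4)*(k + 2)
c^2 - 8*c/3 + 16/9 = (c - 4/3)^2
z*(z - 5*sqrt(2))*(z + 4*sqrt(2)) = z^3 - sqrt(2)*z^2 - 40*z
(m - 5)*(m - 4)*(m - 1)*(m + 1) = m^4 - 9*m^3 + 19*m^2 + 9*m - 20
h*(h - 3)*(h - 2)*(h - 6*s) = h^4 - 6*h^3*s - 5*h^3 + 30*h^2*s + 6*h^2 - 36*h*s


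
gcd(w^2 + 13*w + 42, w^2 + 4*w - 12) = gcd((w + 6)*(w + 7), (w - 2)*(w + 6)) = w + 6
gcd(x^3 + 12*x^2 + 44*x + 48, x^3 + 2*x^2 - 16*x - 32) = x^2 + 6*x + 8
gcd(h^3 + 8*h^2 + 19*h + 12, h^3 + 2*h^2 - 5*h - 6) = h^2 + 4*h + 3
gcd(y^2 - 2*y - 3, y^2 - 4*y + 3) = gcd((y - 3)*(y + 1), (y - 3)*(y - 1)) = y - 3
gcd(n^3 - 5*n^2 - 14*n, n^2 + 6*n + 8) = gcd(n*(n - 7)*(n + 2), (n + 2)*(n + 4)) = n + 2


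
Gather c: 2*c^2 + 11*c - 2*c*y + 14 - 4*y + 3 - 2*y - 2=2*c^2 + c*(11 - 2*y) - 6*y + 15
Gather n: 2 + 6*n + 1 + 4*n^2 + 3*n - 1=4*n^2 + 9*n + 2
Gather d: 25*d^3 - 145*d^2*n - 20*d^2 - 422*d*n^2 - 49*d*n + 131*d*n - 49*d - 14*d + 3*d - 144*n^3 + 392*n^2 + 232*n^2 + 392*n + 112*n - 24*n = 25*d^3 + d^2*(-145*n - 20) + d*(-422*n^2 + 82*n - 60) - 144*n^3 + 624*n^2 + 480*n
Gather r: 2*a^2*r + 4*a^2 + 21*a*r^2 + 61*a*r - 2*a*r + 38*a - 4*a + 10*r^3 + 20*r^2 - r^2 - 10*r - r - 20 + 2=4*a^2 + 34*a + 10*r^3 + r^2*(21*a + 19) + r*(2*a^2 + 59*a - 11) - 18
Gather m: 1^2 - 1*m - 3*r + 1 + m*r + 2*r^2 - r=m*(r - 1) + 2*r^2 - 4*r + 2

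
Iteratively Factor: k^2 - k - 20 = (k + 4)*(k - 5)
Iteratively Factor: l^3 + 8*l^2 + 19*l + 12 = (l + 4)*(l^2 + 4*l + 3) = (l + 1)*(l + 4)*(l + 3)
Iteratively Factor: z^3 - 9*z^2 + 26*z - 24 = (z - 3)*(z^2 - 6*z + 8) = (z - 4)*(z - 3)*(z - 2)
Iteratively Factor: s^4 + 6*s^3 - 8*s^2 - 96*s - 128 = (s + 4)*(s^3 + 2*s^2 - 16*s - 32) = (s - 4)*(s + 4)*(s^2 + 6*s + 8) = (s - 4)*(s + 2)*(s + 4)*(s + 4)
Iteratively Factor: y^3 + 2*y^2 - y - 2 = (y - 1)*(y^2 + 3*y + 2) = (y - 1)*(y + 1)*(y + 2)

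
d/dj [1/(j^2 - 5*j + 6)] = (5 - 2*j)/(j^2 - 5*j + 6)^2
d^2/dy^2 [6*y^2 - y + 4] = 12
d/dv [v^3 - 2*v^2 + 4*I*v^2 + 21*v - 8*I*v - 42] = 3*v^2 + v*(-4 + 8*I) + 21 - 8*I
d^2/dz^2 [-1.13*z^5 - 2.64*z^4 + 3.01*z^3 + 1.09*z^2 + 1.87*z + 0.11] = -22.6*z^3 - 31.68*z^2 + 18.06*z + 2.18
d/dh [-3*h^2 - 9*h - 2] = -6*h - 9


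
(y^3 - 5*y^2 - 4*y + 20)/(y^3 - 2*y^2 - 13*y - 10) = (y - 2)/(y + 1)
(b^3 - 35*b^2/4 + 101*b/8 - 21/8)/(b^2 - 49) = (8*b^2 - 14*b + 3)/(8*(b + 7))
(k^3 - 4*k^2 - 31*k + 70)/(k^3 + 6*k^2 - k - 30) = (k - 7)/(k + 3)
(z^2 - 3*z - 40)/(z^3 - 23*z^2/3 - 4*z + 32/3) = 3*(z + 5)/(3*z^2 + z - 4)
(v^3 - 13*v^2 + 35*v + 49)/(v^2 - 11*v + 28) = (v^2 - 6*v - 7)/(v - 4)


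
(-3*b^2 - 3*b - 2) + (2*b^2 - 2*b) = -b^2 - 5*b - 2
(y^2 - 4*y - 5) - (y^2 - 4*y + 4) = -9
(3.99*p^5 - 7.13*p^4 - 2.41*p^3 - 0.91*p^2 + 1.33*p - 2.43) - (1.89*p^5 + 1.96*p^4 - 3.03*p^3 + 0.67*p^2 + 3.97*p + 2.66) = 2.1*p^5 - 9.09*p^4 + 0.62*p^3 - 1.58*p^2 - 2.64*p - 5.09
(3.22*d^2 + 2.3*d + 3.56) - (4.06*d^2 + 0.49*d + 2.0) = -0.839999999999999*d^2 + 1.81*d + 1.56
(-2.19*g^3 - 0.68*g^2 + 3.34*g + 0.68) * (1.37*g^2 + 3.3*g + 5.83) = -3.0003*g^5 - 8.1586*g^4 - 10.4359*g^3 + 7.9892*g^2 + 21.7162*g + 3.9644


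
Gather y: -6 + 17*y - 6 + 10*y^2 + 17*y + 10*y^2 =20*y^2 + 34*y - 12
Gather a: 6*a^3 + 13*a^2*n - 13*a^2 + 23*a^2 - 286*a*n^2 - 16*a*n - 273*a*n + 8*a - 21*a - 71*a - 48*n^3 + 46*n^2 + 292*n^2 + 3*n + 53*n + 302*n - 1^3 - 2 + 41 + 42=6*a^3 + a^2*(13*n + 10) + a*(-286*n^2 - 289*n - 84) - 48*n^3 + 338*n^2 + 358*n + 80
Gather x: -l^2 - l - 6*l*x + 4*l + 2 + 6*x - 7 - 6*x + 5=-l^2 - 6*l*x + 3*l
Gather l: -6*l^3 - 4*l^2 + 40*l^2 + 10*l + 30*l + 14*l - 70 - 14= -6*l^3 + 36*l^2 + 54*l - 84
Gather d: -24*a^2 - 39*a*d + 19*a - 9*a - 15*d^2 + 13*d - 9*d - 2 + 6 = -24*a^2 + 10*a - 15*d^2 + d*(4 - 39*a) + 4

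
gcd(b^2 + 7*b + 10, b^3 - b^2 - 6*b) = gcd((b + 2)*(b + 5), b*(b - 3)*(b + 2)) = b + 2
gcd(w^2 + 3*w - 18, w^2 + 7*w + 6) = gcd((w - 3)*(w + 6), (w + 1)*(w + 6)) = w + 6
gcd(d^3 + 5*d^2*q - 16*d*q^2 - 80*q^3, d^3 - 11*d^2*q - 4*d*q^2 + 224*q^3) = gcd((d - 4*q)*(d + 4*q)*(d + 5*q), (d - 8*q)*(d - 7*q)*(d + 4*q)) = d + 4*q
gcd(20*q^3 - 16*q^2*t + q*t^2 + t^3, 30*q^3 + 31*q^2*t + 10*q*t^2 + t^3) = 5*q + t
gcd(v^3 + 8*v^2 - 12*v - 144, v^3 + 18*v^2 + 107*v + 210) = v + 6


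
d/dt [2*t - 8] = 2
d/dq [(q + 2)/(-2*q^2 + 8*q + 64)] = (-q^2/2 + 2*q + (q - 2)*(q + 2) + 16)/(-q^2 + 4*q + 32)^2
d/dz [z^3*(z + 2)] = z^2*(4*z + 6)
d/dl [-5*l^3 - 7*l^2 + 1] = l*(-15*l - 14)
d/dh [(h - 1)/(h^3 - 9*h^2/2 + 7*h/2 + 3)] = 2*(-4*h^3 + 15*h^2 - 18*h + 13)/(4*h^6 - 36*h^5 + 109*h^4 - 102*h^3 - 59*h^2 + 84*h + 36)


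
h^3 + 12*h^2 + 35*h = h*(h + 5)*(h + 7)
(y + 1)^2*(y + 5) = y^3 + 7*y^2 + 11*y + 5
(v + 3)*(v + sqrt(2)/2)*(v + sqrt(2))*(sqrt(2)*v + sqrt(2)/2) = sqrt(2)*v^4 + 3*v^3 + 7*sqrt(2)*v^3/2 + 5*sqrt(2)*v^2/2 + 21*v^2/2 + 9*v/2 + 7*sqrt(2)*v/2 + 3*sqrt(2)/2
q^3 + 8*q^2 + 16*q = q*(q + 4)^2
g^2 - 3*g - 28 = (g - 7)*(g + 4)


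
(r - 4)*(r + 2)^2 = r^3 - 12*r - 16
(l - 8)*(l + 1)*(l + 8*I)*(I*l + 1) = I*l^4 - 7*l^3 - 7*I*l^3 + 49*l^2 + 56*l - 56*I*l - 64*I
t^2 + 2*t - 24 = (t - 4)*(t + 6)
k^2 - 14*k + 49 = (k - 7)^2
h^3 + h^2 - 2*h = h*(h - 1)*(h + 2)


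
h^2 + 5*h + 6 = (h + 2)*(h + 3)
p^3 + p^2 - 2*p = p*(p - 1)*(p + 2)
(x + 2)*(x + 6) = x^2 + 8*x + 12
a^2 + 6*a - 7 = (a - 1)*(a + 7)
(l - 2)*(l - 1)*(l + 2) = l^3 - l^2 - 4*l + 4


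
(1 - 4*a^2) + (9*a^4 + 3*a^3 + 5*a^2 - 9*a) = 9*a^4 + 3*a^3 + a^2 - 9*a + 1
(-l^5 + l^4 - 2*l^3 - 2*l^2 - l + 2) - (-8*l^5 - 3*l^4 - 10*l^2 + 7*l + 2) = 7*l^5 + 4*l^4 - 2*l^3 + 8*l^2 - 8*l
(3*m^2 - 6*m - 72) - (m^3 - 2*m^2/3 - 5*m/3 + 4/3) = -m^3 + 11*m^2/3 - 13*m/3 - 220/3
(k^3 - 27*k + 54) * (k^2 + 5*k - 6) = k^5 + 5*k^4 - 33*k^3 - 81*k^2 + 432*k - 324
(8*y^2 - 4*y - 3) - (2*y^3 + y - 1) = -2*y^3 + 8*y^2 - 5*y - 2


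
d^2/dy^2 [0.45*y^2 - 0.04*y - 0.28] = 0.900000000000000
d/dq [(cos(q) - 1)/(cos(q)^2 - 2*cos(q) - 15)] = (cos(q)^2 - 2*cos(q) + 17)*sin(q)/(sin(q)^2 + 2*cos(q) + 14)^2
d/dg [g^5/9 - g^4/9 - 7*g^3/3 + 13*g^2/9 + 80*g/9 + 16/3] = 5*g^4/9 - 4*g^3/9 - 7*g^2 + 26*g/9 + 80/9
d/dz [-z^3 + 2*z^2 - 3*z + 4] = -3*z^2 + 4*z - 3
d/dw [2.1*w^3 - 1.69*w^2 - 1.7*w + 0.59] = 6.3*w^2 - 3.38*w - 1.7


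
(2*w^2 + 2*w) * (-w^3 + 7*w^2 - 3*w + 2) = -2*w^5 + 12*w^4 + 8*w^3 - 2*w^2 + 4*w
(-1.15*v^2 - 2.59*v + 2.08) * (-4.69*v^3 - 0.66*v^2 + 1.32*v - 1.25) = 5.3935*v^5 + 12.9061*v^4 - 9.5638*v^3 - 3.3541*v^2 + 5.9831*v - 2.6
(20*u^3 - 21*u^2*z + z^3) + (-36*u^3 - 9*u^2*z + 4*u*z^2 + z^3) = -16*u^3 - 30*u^2*z + 4*u*z^2 + 2*z^3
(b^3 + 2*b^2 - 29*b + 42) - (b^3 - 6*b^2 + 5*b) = 8*b^2 - 34*b + 42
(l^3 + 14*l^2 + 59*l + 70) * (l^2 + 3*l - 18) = l^5 + 17*l^4 + 83*l^3 - 5*l^2 - 852*l - 1260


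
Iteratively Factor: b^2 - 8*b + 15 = (b - 5)*(b - 3)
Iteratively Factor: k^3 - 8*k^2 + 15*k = (k - 3)*(k^2 - 5*k) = (k - 5)*(k - 3)*(k)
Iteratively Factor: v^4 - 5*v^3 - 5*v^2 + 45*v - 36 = (v - 3)*(v^3 - 2*v^2 - 11*v + 12) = (v - 3)*(v - 1)*(v^2 - v - 12) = (v - 3)*(v - 1)*(v + 3)*(v - 4)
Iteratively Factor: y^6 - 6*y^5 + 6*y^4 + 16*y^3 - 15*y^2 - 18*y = (y)*(y^5 - 6*y^4 + 6*y^3 + 16*y^2 - 15*y - 18) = y*(y + 1)*(y^4 - 7*y^3 + 13*y^2 + 3*y - 18) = y*(y - 3)*(y + 1)*(y^3 - 4*y^2 + y + 6) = y*(y - 3)*(y + 1)^2*(y^2 - 5*y + 6) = y*(y - 3)*(y - 2)*(y + 1)^2*(y - 3)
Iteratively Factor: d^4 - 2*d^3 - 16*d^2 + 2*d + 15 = (d - 5)*(d^3 + 3*d^2 - d - 3) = (d - 5)*(d + 3)*(d^2 - 1) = (d - 5)*(d - 1)*(d + 3)*(d + 1)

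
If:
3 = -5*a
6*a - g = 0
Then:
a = -3/5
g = -18/5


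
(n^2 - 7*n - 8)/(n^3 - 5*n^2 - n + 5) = (n - 8)/(n^2 - 6*n + 5)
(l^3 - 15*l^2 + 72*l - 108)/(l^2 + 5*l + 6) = (l^3 - 15*l^2 + 72*l - 108)/(l^2 + 5*l + 6)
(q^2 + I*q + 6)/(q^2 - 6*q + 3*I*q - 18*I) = (q - 2*I)/(q - 6)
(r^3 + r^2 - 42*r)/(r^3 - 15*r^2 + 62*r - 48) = r*(r + 7)/(r^2 - 9*r + 8)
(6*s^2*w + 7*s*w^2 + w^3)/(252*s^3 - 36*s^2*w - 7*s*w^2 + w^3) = w*(s + w)/(42*s^2 - 13*s*w + w^2)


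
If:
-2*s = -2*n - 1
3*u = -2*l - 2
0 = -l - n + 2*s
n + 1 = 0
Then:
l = 0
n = -1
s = -1/2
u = -2/3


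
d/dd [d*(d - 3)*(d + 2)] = 3*d^2 - 2*d - 6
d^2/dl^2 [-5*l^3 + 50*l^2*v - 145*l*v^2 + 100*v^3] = -30*l + 100*v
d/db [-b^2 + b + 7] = 1 - 2*b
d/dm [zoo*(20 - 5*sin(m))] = zoo*cos(m)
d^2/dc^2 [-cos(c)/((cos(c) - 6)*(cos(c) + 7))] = (-(1 - cos(c)^2)^2 + cos(c)^5 + 250*cos(c)^3 + 40*cos(c)^2 + 1512*cos(c) - 83)/((cos(c) - 6)^3*(cos(c) + 7)^3)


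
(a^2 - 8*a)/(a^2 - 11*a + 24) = a/(a - 3)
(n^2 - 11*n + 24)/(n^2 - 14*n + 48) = (n - 3)/(n - 6)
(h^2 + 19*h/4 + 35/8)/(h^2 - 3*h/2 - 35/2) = (h + 5/4)/(h - 5)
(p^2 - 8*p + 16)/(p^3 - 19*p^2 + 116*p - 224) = (p - 4)/(p^2 - 15*p + 56)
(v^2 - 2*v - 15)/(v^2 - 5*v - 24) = (v - 5)/(v - 8)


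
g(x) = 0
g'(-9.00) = 0.00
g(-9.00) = 0.00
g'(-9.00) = 0.00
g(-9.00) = 0.00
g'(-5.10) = 0.00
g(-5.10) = 0.00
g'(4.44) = 0.00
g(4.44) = 0.00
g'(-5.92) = 0.00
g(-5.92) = 0.00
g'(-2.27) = 0.00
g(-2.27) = 0.00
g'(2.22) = 0.00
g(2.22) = 0.00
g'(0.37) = 0.00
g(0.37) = 0.00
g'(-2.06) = 0.00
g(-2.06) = 0.00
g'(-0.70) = 0.00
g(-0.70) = 0.00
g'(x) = 0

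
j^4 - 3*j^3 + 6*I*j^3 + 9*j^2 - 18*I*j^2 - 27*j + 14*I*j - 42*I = (j - 3)*(j - 2*I)*(j + I)*(j + 7*I)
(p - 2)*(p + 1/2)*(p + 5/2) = p^3 + p^2 - 19*p/4 - 5/2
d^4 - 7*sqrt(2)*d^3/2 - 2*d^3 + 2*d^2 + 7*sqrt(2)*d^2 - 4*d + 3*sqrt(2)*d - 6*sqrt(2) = (d - 2)*(d - 3*sqrt(2))*(d - sqrt(2))*(d + sqrt(2)/2)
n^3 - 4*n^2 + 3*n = n*(n - 3)*(n - 1)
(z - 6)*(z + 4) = z^2 - 2*z - 24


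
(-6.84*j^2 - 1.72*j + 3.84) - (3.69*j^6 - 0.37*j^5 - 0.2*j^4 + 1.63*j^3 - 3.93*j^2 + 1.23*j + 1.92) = -3.69*j^6 + 0.37*j^5 + 0.2*j^4 - 1.63*j^3 - 2.91*j^2 - 2.95*j + 1.92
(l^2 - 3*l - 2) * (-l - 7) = -l^3 - 4*l^2 + 23*l + 14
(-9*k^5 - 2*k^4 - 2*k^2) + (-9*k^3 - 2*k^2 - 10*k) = -9*k^5 - 2*k^4 - 9*k^3 - 4*k^2 - 10*k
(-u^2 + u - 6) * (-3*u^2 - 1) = 3*u^4 - 3*u^3 + 19*u^2 - u + 6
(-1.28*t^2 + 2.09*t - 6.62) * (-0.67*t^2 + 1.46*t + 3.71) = 0.8576*t^4 - 3.2691*t^3 + 2.738*t^2 - 1.9113*t - 24.5602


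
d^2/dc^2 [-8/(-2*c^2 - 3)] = 96*(2*c^2 - 1)/(2*c^2 + 3)^3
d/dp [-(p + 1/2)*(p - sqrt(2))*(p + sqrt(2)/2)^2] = -4*p^3 - 3*p^2/2 + 3*p + sqrt(2)/2 + 3/4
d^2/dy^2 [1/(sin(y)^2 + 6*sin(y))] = 2*(-2*sin(y) - 9 - 15/sin(y) + 18/sin(y)^2 + 36/sin(y)^3)/(sin(y) + 6)^3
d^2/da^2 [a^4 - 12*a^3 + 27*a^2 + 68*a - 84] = 12*a^2 - 72*a + 54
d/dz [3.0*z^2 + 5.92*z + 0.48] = 6.0*z + 5.92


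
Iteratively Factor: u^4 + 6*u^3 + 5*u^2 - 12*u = (u + 4)*(u^3 + 2*u^2 - 3*u) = u*(u + 4)*(u^2 + 2*u - 3) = u*(u - 1)*(u + 4)*(u + 3)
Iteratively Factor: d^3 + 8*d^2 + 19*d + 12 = (d + 3)*(d^2 + 5*d + 4) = (d + 3)*(d + 4)*(d + 1)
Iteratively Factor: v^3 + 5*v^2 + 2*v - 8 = (v + 2)*(v^2 + 3*v - 4) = (v + 2)*(v + 4)*(v - 1)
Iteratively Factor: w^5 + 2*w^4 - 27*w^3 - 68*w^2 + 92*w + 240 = (w + 3)*(w^4 - w^3 - 24*w^2 + 4*w + 80) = (w - 5)*(w + 3)*(w^3 + 4*w^2 - 4*w - 16) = (w - 5)*(w + 2)*(w + 3)*(w^2 + 2*w - 8) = (w - 5)*(w - 2)*(w + 2)*(w + 3)*(w + 4)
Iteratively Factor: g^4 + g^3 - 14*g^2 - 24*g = (g + 2)*(g^3 - g^2 - 12*g) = g*(g + 2)*(g^2 - g - 12) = g*(g + 2)*(g + 3)*(g - 4)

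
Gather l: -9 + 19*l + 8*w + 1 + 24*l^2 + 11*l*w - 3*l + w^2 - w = 24*l^2 + l*(11*w + 16) + w^2 + 7*w - 8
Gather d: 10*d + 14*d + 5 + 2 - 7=24*d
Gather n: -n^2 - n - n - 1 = -n^2 - 2*n - 1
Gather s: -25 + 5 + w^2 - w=w^2 - w - 20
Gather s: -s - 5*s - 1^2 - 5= -6*s - 6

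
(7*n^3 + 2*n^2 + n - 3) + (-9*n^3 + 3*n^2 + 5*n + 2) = -2*n^3 + 5*n^2 + 6*n - 1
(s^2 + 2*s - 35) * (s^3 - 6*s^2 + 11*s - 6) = s^5 - 4*s^4 - 36*s^3 + 226*s^2 - 397*s + 210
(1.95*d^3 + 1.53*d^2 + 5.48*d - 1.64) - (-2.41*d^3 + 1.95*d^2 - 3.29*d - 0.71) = 4.36*d^3 - 0.42*d^2 + 8.77*d - 0.93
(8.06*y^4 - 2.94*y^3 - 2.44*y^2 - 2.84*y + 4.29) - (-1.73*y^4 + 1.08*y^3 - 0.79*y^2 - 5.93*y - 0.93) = 9.79*y^4 - 4.02*y^3 - 1.65*y^2 + 3.09*y + 5.22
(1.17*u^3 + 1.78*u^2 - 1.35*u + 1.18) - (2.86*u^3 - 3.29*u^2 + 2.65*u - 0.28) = -1.69*u^3 + 5.07*u^2 - 4.0*u + 1.46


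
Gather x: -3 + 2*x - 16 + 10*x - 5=12*x - 24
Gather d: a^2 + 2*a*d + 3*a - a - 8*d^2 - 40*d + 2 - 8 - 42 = a^2 + 2*a - 8*d^2 + d*(2*a - 40) - 48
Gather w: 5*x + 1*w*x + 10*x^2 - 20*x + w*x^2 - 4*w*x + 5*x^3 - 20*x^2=w*(x^2 - 3*x) + 5*x^3 - 10*x^2 - 15*x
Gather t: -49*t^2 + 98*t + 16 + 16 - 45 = -49*t^2 + 98*t - 13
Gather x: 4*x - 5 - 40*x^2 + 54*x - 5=-40*x^2 + 58*x - 10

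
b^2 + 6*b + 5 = (b + 1)*(b + 5)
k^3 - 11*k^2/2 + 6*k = k*(k - 4)*(k - 3/2)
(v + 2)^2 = v^2 + 4*v + 4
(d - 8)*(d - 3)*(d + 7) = d^3 - 4*d^2 - 53*d + 168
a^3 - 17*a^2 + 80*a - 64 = (a - 8)^2*(a - 1)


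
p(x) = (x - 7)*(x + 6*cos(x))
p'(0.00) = -1.00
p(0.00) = -42.00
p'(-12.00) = 35.23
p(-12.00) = 131.80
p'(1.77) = 26.11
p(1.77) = -3.05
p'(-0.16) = -8.24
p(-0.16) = -41.27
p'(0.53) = 18.86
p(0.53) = -36.92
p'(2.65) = 5.33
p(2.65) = 11.48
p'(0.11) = 3.72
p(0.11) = -41.85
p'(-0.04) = -2.77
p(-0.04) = -41.92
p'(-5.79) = 23.04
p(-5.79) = 6.46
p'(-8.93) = -75.53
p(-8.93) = 226.37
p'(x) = x + (1 - 6*sin(x))*(x - 7) + 6*cos(x) = x + (7 - x)*(6*sin(x) - 1) + 6*cos(x)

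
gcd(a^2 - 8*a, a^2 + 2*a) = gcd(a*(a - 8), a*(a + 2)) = a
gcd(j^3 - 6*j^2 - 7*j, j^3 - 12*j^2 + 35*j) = j^2 - 7*j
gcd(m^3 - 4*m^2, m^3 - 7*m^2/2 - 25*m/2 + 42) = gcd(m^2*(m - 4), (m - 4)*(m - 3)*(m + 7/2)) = m - 4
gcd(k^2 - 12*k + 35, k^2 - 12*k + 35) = k^2 - 12*k + 35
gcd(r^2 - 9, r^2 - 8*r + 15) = r - 3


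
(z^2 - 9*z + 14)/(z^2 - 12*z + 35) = (z - 2)/(z - 5)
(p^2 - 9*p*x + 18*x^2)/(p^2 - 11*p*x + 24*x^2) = (-p + 6*x)/(-p + 8*x)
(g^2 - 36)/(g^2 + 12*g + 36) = (g - 6)/(g + 6)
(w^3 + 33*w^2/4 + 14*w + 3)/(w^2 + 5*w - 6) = (4*w^2 + 9*w + 2)/(4*(w - 1))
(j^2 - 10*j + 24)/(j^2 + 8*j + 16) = (j^2 - 10*j + 24)/(j^2 + 8*j + 16)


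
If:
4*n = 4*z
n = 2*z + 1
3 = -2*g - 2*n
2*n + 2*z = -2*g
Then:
No Solution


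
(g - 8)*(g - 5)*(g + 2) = g^3 - 11*g^2 + 14*g + 80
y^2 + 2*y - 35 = (y - 5)*(y + 7)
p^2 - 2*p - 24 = (p - 6)*(p + 4)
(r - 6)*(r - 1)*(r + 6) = r^3 - r^2 - 36*r + 36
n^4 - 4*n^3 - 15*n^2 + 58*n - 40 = (n - 5)*(n - 2)*(n - 1)*(n + 4)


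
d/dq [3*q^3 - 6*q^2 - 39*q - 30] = 9*q^2 - 12*q - 39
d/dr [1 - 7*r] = -7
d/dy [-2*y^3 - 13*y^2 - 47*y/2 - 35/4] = -6*y^2 - 26*y - 47/2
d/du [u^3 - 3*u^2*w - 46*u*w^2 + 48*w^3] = 3*u^2 - 6*u*w - 46*w^2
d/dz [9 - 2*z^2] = -4*z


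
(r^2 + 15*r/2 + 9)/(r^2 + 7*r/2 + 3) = (r + 6)/(r + 2)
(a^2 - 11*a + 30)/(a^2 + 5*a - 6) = (a^2 - 11*a + 30)/(a^2 + 5*a - 6)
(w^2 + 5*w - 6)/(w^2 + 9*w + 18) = (w - 1)/(w + 3)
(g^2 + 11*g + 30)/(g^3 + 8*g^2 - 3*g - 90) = 1/(g - 3)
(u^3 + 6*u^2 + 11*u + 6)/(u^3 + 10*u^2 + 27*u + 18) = (u + 2)/(u + 6)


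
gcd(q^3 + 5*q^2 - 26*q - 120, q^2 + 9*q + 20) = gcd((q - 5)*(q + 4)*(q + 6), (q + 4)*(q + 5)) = q + 4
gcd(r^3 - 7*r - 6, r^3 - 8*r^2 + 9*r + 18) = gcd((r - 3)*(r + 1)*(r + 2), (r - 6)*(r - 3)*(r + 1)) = r^2 - 2*r - 3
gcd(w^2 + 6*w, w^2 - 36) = w + 6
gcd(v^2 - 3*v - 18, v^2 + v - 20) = 1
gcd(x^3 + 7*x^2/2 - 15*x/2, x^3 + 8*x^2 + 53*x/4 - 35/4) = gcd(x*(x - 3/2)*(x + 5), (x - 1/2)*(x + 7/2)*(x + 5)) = x + 5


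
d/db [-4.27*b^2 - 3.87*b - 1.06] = -8.54*b - 3.87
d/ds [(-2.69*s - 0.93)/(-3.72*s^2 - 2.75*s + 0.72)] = (10.0068*s^2 + 7.3975*s - (2.69*s + 0.93)*(7.44*s + 2.75) - 1.9368)/(3.72*s^2 + 2.75*s - 0.72)^2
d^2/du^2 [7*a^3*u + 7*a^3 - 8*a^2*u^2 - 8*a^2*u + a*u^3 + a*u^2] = 2*a*(-8*a + 3*u + 1)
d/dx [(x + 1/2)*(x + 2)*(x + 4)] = 3*x^2 + 13*x + 11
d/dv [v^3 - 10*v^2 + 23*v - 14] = 3*v^2 - 20*v + 23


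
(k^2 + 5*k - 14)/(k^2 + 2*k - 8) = (k + 7)/(k + 4)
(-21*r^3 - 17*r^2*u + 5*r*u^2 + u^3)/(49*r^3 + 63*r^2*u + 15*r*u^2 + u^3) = (-3*r + u)/(7*r + u)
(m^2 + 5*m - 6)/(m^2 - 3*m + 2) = (m + 6)/(m - 2)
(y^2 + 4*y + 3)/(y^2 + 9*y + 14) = (y^2 + 4*y + 3)/(y^2 + 9*y + 14)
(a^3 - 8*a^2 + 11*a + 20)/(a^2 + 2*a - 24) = (a^2 - 4*a - 5)/(a + 6)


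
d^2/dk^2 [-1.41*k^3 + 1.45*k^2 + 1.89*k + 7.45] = 2.9 - 8.46*k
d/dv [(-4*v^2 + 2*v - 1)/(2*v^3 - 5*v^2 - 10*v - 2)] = 2*(4*v^4 - 4*v^3 + 28*v^2 + 3*v - 7)/(4*v^6 - 20*v^5 - 15*v^4 + 92*v^3 + 120*v^2 + 40*v + 4)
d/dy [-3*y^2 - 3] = -6*y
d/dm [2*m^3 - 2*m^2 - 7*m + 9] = 6*m^2 - 4*m - 7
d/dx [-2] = 0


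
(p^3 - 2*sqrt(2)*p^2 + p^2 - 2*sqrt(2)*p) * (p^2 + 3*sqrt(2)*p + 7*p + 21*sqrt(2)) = p^5 + sqrt(2)*p^4 + 8*p^4 - 5*p^3 + 8*sqrt(2)*p^3 - 96*p^2 + 7*sqrt(2)*p^2 - 84*p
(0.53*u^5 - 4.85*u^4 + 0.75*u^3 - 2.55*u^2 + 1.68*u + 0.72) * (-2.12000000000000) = -1.1236*u^5 + 10.282*u^4 - 1.59*u^3 + 5.406*u^2 - 3.5616*u - 1.5264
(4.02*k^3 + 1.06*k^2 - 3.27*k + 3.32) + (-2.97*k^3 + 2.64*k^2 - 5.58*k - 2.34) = 1.05*k^3 + 3.7*k^2 - 8.85*k + 0.98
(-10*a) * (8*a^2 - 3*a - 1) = -80*a^3 + 30*a^2 + 10*a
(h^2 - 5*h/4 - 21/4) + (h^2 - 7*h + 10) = 2*h^2 - 33*h/4 + 19/4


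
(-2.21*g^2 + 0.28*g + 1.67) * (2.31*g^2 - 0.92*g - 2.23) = -5.1051*g^4 + 2.68*g^3 + 8.5284*g^2 - 2.1608*g - 3.7241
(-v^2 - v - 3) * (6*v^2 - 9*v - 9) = -6*v^4 + 3*v^3 + 36*v + 27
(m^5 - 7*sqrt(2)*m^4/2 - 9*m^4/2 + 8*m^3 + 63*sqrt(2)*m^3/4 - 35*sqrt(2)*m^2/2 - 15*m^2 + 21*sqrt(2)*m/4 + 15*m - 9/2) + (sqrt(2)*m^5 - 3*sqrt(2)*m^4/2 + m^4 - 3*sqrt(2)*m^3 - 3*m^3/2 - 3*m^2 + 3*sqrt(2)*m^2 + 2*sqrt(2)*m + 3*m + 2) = m^5 + sqrt(2)*m^5 - 5*sqrt(2)*m^4 - 7*m^4/2 + 13*m^3/2 + 51*sqrt(2)*m^3/4 - 29*sqrt(2)*m^2/2 - 18*m^2 + 29*sqrt(2)*m/4 + 18*m - 5/2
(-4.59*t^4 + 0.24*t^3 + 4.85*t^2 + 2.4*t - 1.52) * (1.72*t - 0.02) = -7.8948*t^5 + 0.5046*t^4 + 8.3372*t^3 + 4.031*t^2 - 2.6624*t + 0.0304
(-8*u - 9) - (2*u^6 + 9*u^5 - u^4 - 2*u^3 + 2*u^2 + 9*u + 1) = -2*u^6 - 9*u^5 + u^4 + 2*u^3 - 2*u^2 - 17*u - 10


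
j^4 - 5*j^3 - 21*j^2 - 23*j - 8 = (j - 8)*(j + 1)^3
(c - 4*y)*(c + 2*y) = c^2 - 2*c*y - 8*y^2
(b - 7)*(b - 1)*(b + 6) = b^3 - 2*b^2 - 41*b + 42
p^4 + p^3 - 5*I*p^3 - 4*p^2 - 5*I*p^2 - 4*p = p*(p + 1)*(p - 4*I)*(p - I)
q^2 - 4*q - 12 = (q - 6)*(q + 2)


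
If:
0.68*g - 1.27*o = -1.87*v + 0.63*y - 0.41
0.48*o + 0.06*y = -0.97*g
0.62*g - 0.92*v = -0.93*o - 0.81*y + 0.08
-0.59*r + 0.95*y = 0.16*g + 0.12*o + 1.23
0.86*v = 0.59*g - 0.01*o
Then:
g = -0.11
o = 0.24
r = -2.40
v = -0.08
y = -0.18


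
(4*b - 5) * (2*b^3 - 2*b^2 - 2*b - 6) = 8*b^4 - 18*b^3 + 2*b^2 - 14*b + 30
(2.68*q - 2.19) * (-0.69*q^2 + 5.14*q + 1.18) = -1.8492*q^3 + 15.2863*q^2 - 8.0942*q - 2.5842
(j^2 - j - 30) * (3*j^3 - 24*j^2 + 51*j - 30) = 3*j^5 - 27*j^4 - 15*j^3 + 639*j^2 - 1500*j + 900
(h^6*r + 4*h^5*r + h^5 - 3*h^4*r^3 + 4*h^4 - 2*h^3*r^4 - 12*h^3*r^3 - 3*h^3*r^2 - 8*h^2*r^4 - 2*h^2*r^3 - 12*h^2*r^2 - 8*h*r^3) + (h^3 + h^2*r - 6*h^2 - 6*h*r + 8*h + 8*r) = h^6*r + 4*h^5*r + h^5 - 3*h^4*r^3 + 4*h^4 - 2*h^3*r^4 - 12*h^3*r^3 - 3*h^3*r^2 + h^3 - 8*h^2*r^4 - 2*h^2*r^3 - 12*h^2*r^2 + h^2*r - 6*h^2 - 8*h*r^3 - 6*h*r + 8*h + 8*r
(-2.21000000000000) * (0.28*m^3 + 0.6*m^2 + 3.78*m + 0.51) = -0.6188*m^3 - 1.326*m^2 - 8.3538*m - 1.1271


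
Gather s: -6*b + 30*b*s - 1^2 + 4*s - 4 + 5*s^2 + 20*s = -6*b + 5*s^2 + s*(30*b + 24) - 5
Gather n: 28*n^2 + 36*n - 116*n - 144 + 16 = 28*n^2 - 80*n - 128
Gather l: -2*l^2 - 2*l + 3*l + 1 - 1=-2*l^2 + l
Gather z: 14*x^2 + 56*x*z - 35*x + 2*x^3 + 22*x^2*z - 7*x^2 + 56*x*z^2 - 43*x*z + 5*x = 2*x^3 + 7*x^2 + 56*x*z^2 - 30*x + z*(22*x^2 + 13*x)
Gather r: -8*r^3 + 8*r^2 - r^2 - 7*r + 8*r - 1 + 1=-8*r^3 + 7*r^2 + r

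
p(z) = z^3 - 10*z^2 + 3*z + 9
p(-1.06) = -6.61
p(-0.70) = 1.66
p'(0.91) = -12.72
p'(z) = 3*z^2 - 20*z + 3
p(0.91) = 4.20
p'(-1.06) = 27.57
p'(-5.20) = 188.12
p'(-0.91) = 23.68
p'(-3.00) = 90.00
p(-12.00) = -3195.00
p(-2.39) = -68.94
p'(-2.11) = 58.56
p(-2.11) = -51.24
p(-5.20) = -417.61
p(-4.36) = -277.06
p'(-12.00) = 675.00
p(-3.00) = -117.00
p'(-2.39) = 67.94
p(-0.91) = -2.76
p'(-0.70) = 18.47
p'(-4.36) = 147.23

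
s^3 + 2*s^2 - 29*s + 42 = (s - 3)*(s - 2)*(s + 7)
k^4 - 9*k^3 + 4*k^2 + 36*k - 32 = (k - 8)*(k - 2)*(k - 1)*(k + 2)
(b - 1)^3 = b^3 - 3*b^2 + 3*b - 1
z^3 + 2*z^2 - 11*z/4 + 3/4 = (z - 1/2)^2*(z + 3)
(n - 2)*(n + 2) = n^2 - 4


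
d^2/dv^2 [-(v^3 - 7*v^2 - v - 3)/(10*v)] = (3 - v^3)/(5*v^3)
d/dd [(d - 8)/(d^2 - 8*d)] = -1/d^2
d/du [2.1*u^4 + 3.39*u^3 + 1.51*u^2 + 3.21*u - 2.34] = 8.4*u^3 + 10.17*u^2 + 3.02*u + 3.21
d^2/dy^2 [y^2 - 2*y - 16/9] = 2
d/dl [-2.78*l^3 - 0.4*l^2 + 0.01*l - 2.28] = -8.34*l^2 - 0.8*l + 0.01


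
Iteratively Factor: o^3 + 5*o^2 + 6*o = (o)*(o^2 + 5*o + 6) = o*(o + 3)*(o + 2)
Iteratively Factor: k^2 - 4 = (k + 2)*(k - 2)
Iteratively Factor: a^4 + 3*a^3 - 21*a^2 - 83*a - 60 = (a - 5)*(a^3 + 8*a^2 + 19*a + 12) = (a - 5)*(a + 3)*(a^2 + 5*a + 4) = (a - 5)*(a + 3)*(a + 4)*(a + 1)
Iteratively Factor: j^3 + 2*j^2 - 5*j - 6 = (j - 2)*(j^2 + 4*j + 3) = (j - 2)*(j + 1)*(j + 3)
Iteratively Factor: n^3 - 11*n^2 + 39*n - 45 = (n - 5)*(n^2 - 6*n + 9) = (n - 5)*(n - 3)*(n - 3)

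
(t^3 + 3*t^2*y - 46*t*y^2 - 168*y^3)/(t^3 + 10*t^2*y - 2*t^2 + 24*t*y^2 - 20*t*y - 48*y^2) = (t - 7*y)/(t - 2)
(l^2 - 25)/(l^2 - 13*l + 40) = (l + 5)/(l - 8)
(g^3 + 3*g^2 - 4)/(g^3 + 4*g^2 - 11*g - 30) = (g^2 + g - 2)/(g^2 + 2*g - 15)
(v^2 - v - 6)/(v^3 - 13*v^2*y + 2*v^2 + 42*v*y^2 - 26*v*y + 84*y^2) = (v - 3)/(v^2 - 13*v*y + 42*y^2)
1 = 1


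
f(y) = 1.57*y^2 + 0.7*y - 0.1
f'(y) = 3.14*y + 0.7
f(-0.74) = 0.24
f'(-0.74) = -1.62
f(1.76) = 6.00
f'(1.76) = 6.23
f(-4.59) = 29.76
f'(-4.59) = -13.71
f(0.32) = 0.28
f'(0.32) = 1.70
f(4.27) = 31.51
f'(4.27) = 14.11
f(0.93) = 1.91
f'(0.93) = 3.62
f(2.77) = 13.89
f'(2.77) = 9.40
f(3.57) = 22.41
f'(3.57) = 11.91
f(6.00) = 60.62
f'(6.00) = 19.54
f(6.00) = 60.62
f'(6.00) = 19.54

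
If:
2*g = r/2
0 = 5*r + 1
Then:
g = -1/20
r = -1/5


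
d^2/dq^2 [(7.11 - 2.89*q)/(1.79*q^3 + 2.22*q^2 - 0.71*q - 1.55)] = (-55.559094*q^5 + 204.46812*q^4 + 416.227534*q^3 + 59.8092900000001*q^2 - 8.547462*q + 62.460212)/(5.735339*q^9 + 21.339306*q^8 + 19.640775*q^7 - 20.886405*q^6 - 44.746815*q^5 - 7.74038400000001*q^4 + 27.202174*q^3 + 13.656585*q^2 - 5.117325*q - 3.723875)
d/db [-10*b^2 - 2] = -20*b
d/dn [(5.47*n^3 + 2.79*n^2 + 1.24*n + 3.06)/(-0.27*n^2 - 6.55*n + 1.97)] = (-1.4769*n^4 - 71.657*n^3 + 14.388*n^2 + 12.645*n + 22.4858)/(0.0729*n^4 + 3.537*n^3 + 41.8387*n^2 - 25.807*n + 3.8809)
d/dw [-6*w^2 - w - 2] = -12*w - 1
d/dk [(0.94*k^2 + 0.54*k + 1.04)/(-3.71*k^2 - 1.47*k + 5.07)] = (0.621600000000001*k^2 + 17.2484*k + 4.2666)/(13.7641*k^4 + 10.9074*k^3 - 35.4585*k^2 - 14.9058*k + 25.7049)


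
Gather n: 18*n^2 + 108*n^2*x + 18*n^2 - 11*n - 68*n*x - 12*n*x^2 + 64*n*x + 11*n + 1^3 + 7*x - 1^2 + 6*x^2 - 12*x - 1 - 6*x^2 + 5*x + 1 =n^2*(108*x + 36) + n*(-12*x^2 - 4*x)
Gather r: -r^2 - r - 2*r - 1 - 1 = -r^2 - 3*r - 2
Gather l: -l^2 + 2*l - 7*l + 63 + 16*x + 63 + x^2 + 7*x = -l^2 - 5*l + x^2 + 23*x + 126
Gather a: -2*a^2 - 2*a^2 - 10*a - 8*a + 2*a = -4*a^2 - 16*a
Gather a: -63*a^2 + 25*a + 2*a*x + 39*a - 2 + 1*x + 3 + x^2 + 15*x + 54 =-63*a^2 + a*(2*x + 64) + x^2 + 16*x + 55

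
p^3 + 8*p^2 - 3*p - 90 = (p - 3)*(p + 5)*(p + 6)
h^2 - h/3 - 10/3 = (h - 2)*(h + 5/3)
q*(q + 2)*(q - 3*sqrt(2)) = q^3 - 3*sqrt(2)*q^2 + 2*q^2 - 6*sqrt(2)*q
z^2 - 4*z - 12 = (z - 6)*(z + 2)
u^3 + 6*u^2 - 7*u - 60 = (u - 3)*(u + 4)*(u + 5)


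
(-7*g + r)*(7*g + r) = -49*g^2 + r^2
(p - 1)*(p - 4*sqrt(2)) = p^2 - 4*sqrt(2)*p - p + 4*sqrt(2)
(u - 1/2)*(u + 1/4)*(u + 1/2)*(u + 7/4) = u^4 + 2*u^3 + 3*u^2/16 - u/2 - 7/64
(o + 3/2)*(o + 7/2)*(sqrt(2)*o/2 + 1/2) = sqrt(2)*o^3/2 + o^2/2 + 5*sqrt(2)*o^2/2 + 5*o/2 + 21*sqrt(2)*o/8 + 21/8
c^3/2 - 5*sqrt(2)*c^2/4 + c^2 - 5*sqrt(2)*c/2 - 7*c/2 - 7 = (c/2 + 1)*(c - 7*sqrt(2)/2)*(c + sqrt(2))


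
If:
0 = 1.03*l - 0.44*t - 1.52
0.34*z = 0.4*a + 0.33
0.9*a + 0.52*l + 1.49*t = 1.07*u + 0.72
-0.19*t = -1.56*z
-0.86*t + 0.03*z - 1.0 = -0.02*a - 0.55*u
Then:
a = 1.11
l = 9.44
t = 18.64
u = 30.81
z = 2.27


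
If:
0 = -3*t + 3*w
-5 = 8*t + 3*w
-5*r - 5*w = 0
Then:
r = 5/11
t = -5/11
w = -5/11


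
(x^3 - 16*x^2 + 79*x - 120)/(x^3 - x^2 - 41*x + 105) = (x - 8)/(x + 7)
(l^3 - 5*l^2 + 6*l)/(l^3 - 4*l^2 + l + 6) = l/(l + 1)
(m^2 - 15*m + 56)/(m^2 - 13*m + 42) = (m - 8)/(m - 6)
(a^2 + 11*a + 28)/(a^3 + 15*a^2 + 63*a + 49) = (a + 4)/(a^2 + 8*a + 7)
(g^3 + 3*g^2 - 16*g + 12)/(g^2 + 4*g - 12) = g - 1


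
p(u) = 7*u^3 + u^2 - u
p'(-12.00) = 2999.00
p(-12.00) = -11940.00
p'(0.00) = -1.00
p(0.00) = 0.00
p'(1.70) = 63.09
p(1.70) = 35.58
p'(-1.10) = 22.21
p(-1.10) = -7.01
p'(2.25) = 109.81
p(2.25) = 82.55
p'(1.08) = 25.65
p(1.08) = 8.90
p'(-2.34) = 109.31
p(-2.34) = -81.87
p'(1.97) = 84.44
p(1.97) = 55.43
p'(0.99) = 21.56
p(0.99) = 6.78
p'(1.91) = 79.43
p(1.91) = 50.51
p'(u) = 21*u^2 + 2*u - 1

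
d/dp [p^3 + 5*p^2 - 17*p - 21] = 3*p^2 + 10*p - 17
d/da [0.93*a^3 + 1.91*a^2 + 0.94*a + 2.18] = 2.79*a^2 + 3.82*a + 0.94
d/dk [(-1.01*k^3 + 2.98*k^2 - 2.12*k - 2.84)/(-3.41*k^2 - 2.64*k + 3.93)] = (3.4441*k^4 + 5.3328*k^3 - 27.0043*k^2 + 4.054*k - 15.8292)/(11.6281*k^4 + 18.0048*k^3 - 19.833*k^2 - 20.7504*k + 15.4449)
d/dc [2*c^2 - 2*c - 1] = 4*c - 2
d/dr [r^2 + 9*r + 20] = 2*r + 9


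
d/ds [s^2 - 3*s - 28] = 2*s - 3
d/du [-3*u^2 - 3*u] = -6*u - 3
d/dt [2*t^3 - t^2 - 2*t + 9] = 6*t^2 - 2*t - 2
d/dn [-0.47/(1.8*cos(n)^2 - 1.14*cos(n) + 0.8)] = (0.5358 - 1.692*cos(n))*sin(n)/(1.8*cos(n)^2 - 1.14*cos(n) + 0.8)^2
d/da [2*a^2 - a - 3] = 4*a - 1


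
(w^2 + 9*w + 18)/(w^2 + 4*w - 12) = (w + 3)/(w - 2)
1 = 1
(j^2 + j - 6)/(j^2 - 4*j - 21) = (j - 2)/(j - 7)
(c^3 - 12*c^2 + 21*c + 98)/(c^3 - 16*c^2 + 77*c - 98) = (c + 2)/(c - 2)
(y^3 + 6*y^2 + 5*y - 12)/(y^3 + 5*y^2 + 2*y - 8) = (y + 3)/(y + 2)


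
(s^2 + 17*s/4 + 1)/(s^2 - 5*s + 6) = (s^2 + 17*s/4 + 1)/(s^2 - 5*s + 6)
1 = 1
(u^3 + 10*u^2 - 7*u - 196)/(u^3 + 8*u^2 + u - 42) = (u^2 + 3*u - 28)/(u^2 + u - 6)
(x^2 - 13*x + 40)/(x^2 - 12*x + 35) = (x - 8)/(x - 7)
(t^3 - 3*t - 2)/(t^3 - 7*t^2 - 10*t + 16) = (t^3 - 3*t - 2)/(t^3 - 7*t^2 - 10*t + 16)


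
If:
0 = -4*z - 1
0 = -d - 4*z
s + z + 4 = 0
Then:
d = 1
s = -15/4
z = -1/4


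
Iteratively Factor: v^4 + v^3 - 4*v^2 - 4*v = (v + 1)*(v^3 - 4*v) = (v + 1)*(v + 2)*(v^2 - 2*v) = v*(v + 1)*(v + 2)*(v - 2)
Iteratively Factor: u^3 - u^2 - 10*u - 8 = (u + 2)*(u^2 - 3*u - 4) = (u - 4)*(u + 2)*(u + 1)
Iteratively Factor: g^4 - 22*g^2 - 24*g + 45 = (g + 3)*(g^3 - 3*g^2 - 13*g + 15) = (g - 1)*(g + 3)*(g^2 - 2*g - 15) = (g - 1)*(g + 3)^2*(g - 5)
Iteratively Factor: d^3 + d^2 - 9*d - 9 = (d - 3)*(d^2 + 4*d + 3) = (d - 3)*(d + 3)*(d + 1)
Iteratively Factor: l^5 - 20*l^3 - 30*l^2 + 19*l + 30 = (l - 1)*(l^4 + l^3 - 19*l^2 - 49*l - 30) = (l - 1)*(l + 1)*(l^3 - 19*l - 30) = (l - 1)*(l + 1)*(l + 2)*(l^2 - 2*l - 15) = (l - 1)*(l + 1)*(l + 2)*(l + 3)*(l - 5)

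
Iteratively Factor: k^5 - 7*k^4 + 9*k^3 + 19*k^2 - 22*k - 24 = (k - 2)*(k^4 - 5*k^3 - k^2 + 17*k + 12) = (k - 2)*(k + 1)*(k^3 - 6*k^2 + 5*k + 12) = (k - 3)*(k - 2)*(k + 1)*(k^2 - 3*k - 4) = (k - 4)*(k - 3)*(k - 2)*(k + 1)*(k + 1)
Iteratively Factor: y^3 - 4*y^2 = (y)*(y^2 - 4*y) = y^2*(y - 4)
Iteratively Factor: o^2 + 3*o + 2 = (o + 1)*(o + 2)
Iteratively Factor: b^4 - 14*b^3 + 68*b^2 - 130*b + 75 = (b - 5)*(b^3 - 9*b^2 + 23*b - 15) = (b - 5)^2*(b^2 - 4*b + 3) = (b - 5)^2*(b - 1)*(b - 3)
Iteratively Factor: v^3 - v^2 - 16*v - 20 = (v + 2)*(v^2 - 3*v - 10) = (v - 5)*(v + 2)*(v + 2)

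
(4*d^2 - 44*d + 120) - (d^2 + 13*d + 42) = 3*d^2 - 57*d + 78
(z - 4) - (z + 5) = -9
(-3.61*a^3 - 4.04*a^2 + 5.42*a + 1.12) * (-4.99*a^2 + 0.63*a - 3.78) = 18.0139*a^5 + 17.8853*a^4 - 15.9452*a^3 + 13.097*a^2 - 19.782*a - 4.2336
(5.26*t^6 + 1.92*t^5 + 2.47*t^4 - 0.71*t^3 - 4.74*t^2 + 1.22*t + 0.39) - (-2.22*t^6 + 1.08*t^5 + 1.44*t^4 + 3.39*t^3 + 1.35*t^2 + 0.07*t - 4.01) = 7.48*t^6 + 0.84*t^5 + 1.03*t^4 - 4.1*t^3 - 6.09*t^2 + 1.15*t + 4.4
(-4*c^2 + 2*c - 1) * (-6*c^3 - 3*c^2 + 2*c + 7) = 24*c^5 - 8*c^3 - 21*c^2 + 12*c - 7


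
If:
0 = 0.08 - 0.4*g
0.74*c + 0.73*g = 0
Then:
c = -0.20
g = 0.20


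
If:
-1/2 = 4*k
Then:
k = -1/8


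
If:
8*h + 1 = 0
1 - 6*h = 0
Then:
No Solution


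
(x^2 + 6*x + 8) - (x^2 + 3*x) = 3*x + 8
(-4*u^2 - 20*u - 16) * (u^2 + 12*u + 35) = -4*u^4 - 68*u^3 - 396*u^2 - 892*u - 560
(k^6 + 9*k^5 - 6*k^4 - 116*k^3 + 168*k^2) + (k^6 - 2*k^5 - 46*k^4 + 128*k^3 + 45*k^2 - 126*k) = 2*k^6 + 7*k^5 - 52*k^4 + 12*k^3 + 213*k^2 - 126*k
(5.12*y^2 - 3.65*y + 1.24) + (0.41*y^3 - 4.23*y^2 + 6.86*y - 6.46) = 0.41*y^3 + 0.89*y^2 + 3.21*y - 5.22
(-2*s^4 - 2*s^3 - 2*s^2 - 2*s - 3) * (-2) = 4*s^4 + 4*s^3 + 4*s^2 + 4*s + 6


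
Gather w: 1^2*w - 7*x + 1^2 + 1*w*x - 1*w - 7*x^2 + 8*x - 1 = w*x - 7*x^2 + x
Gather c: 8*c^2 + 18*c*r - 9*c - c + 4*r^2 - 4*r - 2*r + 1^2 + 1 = 8*c^2 + c*(18*r - 10) + 4*r^2 - 6*r + 2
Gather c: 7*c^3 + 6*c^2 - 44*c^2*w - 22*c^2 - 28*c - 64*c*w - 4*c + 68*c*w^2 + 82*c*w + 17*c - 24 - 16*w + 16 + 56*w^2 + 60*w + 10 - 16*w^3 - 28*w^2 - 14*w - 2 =7*c^3 + c^2*(-44*w - 16) + c*(68*w^2 + 18*w - 15) - 16*w^3 + 28*w^2 + 30*w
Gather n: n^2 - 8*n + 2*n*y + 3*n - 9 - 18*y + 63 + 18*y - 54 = n^2 + n*(2*y - 5)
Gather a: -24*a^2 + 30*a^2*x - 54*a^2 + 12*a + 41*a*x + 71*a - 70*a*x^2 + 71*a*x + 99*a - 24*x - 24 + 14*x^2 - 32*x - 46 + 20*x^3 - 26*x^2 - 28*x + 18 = a^2*(30*x - 78) + a*(-70*x^2 + 112*x + 182) + 20*x^3 - 12*x^2 - 84*x - 52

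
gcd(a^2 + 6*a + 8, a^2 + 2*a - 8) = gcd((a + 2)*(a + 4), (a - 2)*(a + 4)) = a + 4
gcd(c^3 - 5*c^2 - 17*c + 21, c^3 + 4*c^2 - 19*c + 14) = c - 1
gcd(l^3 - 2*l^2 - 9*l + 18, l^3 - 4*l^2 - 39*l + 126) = l - 3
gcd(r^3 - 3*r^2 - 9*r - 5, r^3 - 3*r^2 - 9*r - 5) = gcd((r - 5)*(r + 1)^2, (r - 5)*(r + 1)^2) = r^3 - 3*r^2 - 9*r - 5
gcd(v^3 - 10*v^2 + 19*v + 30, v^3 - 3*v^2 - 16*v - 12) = v^2 - 5*v - 6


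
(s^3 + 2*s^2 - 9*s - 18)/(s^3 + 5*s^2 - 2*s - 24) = (s^2 - s - 6)/(s^2 + 2*s - 8)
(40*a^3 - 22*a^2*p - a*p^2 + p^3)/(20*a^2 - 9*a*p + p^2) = (-10*a^2 + 3*a*p + p^2)/(-5*a + p)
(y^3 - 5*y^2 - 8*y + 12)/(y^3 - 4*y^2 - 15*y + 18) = (y + 2)/(y + 3)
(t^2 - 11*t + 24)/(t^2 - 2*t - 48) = (t - 3)/(t + 6)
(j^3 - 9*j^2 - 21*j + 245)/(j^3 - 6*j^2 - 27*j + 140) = (j - 7)/(j - 4)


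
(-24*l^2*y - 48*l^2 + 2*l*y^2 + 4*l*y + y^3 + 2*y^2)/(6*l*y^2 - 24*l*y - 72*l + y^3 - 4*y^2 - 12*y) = (-4*l + y)/(y - 6)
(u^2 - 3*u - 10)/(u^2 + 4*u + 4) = (u - 5)/(u + 2)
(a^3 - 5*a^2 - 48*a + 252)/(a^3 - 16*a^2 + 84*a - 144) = (a + 7)/(a - 4)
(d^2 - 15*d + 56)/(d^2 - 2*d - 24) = (-d^2 + 15*d - 56)/(-d^2 + 2*d + 24)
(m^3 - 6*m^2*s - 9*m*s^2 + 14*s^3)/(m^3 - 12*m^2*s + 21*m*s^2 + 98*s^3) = (-m + s)/(-m + 7*s)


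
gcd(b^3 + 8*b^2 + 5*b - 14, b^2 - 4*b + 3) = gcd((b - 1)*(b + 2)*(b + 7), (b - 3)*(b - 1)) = b - 1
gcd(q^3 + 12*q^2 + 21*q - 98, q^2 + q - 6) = q - 2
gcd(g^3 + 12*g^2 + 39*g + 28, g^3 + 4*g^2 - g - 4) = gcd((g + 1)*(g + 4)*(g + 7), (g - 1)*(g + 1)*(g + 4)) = g^2 + 5*g + 4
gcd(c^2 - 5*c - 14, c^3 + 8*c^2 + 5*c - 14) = c + 2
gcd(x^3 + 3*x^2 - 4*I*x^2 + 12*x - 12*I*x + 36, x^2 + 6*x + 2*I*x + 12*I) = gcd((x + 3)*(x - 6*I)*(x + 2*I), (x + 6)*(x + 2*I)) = x + 2*I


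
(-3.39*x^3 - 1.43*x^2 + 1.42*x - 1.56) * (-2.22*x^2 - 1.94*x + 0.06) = 7.5258*x^5 + 9.7512*x^4 - 0.5816*x^3 + 0.622600000000001*x^2 + 3.1116*x - 0.0936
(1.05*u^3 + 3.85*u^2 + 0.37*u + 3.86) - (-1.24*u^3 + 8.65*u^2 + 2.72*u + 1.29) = 2.29*u^3 - 4.8*u^2 - 2.35*u + 2.57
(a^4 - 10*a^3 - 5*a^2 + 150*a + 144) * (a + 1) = a^5 - 9*a^4 - 15*a^3 + 145*a^2 + 294*a + 144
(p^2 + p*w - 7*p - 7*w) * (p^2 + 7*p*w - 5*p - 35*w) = p^4 + 8*p^3*w - 12*p^3 + 7*p^2*w^2 - 96*p^2*w + 35*p^2 - 84*p*w^2 + 280*p*w + 245*w^2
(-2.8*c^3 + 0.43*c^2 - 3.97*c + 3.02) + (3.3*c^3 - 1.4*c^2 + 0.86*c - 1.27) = 0.5*c^3 - 0.97*c^2 - 3.11*c + 1.75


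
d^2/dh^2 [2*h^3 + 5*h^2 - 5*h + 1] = 12*h + 10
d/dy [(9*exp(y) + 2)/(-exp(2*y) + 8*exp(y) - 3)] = (9*exp(2*y) + 4*exp(y) - 43)*exp(y)/(exp(4*y) - 16*exp(3*y) + 70*exp(2*y) - 48*exp(y) + 9)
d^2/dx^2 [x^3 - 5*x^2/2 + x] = 6*x - 5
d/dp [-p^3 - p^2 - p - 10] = -3*p^2 - 2*p - 1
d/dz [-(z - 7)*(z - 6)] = 13 - 2*z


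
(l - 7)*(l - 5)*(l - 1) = l^3 - 13*l^2 + 47*l - 35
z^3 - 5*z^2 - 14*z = z*(z - 7)*(z + 2)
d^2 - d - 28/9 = (d - 7/3)*(d + 4/3)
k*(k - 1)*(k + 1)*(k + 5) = k^4 + 5*k^3 - k^2 - 5*k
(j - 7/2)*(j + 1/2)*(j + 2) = j^3 - j^2 - 31*j/4 - 7/2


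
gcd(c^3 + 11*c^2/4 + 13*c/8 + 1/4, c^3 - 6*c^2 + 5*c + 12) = 1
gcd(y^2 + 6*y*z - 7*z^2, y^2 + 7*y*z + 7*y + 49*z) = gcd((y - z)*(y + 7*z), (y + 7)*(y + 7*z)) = y + 7*z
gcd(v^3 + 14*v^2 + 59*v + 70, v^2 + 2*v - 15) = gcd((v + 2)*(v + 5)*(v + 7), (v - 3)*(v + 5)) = v + 5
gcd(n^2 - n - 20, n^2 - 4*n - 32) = n + 4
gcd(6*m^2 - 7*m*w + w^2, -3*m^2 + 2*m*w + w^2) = -m + w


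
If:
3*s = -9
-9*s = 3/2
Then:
No Solution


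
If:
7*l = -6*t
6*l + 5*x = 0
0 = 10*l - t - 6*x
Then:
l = 0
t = 0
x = 0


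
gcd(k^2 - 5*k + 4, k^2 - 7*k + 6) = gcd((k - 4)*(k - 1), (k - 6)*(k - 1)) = k - 1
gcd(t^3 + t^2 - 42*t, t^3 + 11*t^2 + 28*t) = t^2 + 7*t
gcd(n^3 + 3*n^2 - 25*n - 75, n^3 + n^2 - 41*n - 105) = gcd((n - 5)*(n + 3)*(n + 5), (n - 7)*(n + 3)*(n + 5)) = n^2 + 8*n + 15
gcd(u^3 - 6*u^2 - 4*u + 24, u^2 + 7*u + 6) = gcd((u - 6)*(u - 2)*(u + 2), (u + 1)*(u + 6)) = 1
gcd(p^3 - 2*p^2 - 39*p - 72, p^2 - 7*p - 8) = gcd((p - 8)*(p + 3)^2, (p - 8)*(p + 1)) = p - 8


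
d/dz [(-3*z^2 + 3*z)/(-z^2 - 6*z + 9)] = 3*(7*z^2 - 18*z + 9)/(z^4 + 12*z^3 + 18*z^2 - 108*z + 81)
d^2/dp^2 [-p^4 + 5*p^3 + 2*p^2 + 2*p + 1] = -12*p^2 + 30*p + 4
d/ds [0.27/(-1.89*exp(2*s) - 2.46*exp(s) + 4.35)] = (1.0206*exp(s) + 0.6642)*exp(s)/(1.89*exp(2*s) + 2.46*exp(s) - 4.35)^2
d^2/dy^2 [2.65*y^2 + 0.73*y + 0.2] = 5.30000000000000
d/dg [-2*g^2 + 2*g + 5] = 2 - 4*g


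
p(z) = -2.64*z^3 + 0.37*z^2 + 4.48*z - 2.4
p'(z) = -7.92*z^2 + 0.74*z + 4.48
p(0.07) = -2.09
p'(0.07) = 4.49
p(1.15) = -0.77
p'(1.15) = -5.14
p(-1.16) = -2.98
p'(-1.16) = -7.04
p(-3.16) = 70.44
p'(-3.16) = -76.94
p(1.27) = -1.52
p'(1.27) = -7.35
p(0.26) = -1.26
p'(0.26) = 4.14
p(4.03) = -151.13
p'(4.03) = -121.17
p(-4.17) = 176.78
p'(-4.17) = -136.33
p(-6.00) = 554.28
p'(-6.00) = -285.08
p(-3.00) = 58.77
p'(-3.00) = -69.02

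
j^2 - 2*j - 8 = (j - 4)*(j + 2)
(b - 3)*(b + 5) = b^2 + 2*b - 15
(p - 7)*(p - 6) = p^2 - 13*p + 42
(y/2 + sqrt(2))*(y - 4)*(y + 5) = y^3/2 + y^2/2 + sqrt(2)*y^2 - 10*y + sqrt(2)*y - 20*sqrt(2)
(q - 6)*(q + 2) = q^2 - 4*q - 12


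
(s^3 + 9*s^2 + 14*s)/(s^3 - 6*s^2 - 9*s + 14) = s*(s + 7)/(s^2 - 8*s + 7)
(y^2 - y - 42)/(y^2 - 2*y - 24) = (-y^2 + y + 42)/(-y^2 + 2*y + 24)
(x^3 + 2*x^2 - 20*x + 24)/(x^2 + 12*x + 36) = (x^2 - 4*x + 4)/(x + 6)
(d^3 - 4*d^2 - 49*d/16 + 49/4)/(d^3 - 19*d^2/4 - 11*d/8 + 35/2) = (4*d - 7)/(2*(2*d - 5))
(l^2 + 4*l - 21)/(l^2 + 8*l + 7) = (l - 3)/(l + 1)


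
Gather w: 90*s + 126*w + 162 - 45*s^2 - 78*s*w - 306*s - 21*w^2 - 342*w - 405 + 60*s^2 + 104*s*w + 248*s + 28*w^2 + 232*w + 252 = 15*s^2 + 32*s + 7*w^2 + w*(26*s + 16) + 9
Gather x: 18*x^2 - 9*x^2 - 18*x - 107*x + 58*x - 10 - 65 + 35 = 9*x^2 - 67*x - 40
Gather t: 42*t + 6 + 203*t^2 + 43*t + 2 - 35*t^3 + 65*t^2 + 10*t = -35*t^3 + 268*t^2 + 95*t + 8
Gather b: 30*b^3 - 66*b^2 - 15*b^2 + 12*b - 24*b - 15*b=30*b^3 - 81*b^2 - 27*b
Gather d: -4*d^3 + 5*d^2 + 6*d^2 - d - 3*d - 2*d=-4*d^3 + 11*d^2 - 6*d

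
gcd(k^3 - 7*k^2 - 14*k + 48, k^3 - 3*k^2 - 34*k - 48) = k^2 - 5*k - 24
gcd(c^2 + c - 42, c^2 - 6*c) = c - 6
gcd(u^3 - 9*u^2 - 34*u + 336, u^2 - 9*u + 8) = u - 8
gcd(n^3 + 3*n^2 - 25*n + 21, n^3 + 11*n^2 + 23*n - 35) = n^2 + 6*n - 7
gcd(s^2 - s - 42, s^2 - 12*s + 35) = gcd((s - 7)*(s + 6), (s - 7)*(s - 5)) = s - 7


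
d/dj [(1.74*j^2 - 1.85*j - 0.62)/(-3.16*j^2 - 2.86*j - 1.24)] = (-10.8224*j^2 - 8.2336*j + 0.5208)/(9.9856*j^4 + 18.0752*j^3 + 16.0164*j^2 + 7.0928*j + 1.5376)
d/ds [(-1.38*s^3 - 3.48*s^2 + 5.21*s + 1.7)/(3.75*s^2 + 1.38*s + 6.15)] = (-5.175*s^4 - 3.8088*s^3 - 49.8009*s^2 - 55.554*s + 29.6955)/(14.0625*s^4 + 10.35*s^3 + 48.0294*s^2 + 16.974*s + 37.8225)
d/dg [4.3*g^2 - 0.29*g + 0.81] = 8.6*g - 0.29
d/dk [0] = 0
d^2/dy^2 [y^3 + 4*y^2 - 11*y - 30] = 6*y + 8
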